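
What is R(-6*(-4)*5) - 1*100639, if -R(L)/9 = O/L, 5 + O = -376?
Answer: -4024417/40 ≈ -1.0061e+5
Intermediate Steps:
O = -381 (O = -5 - 376 = -381)
R(L) = 3429/L (R(L) = -(-3429)/L = 3429/L)
R(-6*(-4)*5) - 1*100639 = 3429/((-6*(-4)*5)) - 1*100639 = 3429/((24*5)) - 100639 = 3429/120 - 100639 = 3429*(1/120) - 100639 = 1143/40 - 100639 = -4024417/40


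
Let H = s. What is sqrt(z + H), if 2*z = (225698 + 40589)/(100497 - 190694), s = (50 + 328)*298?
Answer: 7*sqrt(74808417852794)/180394 ≈ 335.62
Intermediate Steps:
s = 112644 (s = 378*298 = 112644)
z = -266287/180394 (z = ((225698 + 40589)/(100497 - 190694))/2 = (266287/(-90197))/2 = (266287*(-1/90197))/2 = (1/2)*(-266287/90197) = -266287/180394 ≈ -1.4761)
H = 112644
sqrt(z + H) = sqrt(-266287/180394 + 112644) = sqrt(20320035449/180394) = 7*sqrt(74808417852794)/180394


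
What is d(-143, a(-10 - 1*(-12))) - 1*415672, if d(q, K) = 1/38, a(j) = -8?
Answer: -15795535/38 ≈ -4.1567e+5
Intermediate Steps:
d(q, K) = 1/38
d(-143, a(-10 - 1*(-12))) - 1*415672 = 1/38 - 1*415672 = 1/38 - 415672 = -15795535/38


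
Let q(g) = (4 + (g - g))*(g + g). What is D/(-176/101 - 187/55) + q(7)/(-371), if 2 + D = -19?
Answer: 1459/371 ≈ 3.9326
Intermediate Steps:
q(g) = 8*g (q(g) = (4 + 0)*(2*g) = 4*(2*g) = 8*g)
D = -21 (D = -2 - 19 = -21)
D/(-176/101 - 187/55) + q(7)/(-371) = -21/(-176/101 - 187/55) + (8*7)/(-371) = -21/(-176*1/101 - 187*1/55) + 56*(-1/371) = -21/(-176/101 - 17/5) - 8/53 = -21/(-2597/505) - 8/53 = -21*(-505/2597) - 8/53 = 1515/371 - 8/53 = 1459/371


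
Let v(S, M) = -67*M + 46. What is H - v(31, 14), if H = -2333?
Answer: -1441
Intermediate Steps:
v(S, M) = 46 - 67*M
H - v(31, 14) = -2333 - (46 - 67*14) = -2333 - (46 - 938) = -2333 - 1*(-892) = -2333 + 892 = -1441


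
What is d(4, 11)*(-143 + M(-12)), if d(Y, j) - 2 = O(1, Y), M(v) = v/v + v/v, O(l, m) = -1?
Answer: -141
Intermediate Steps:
M(v) = 2 (M(v) = 1 + 1 = 2)
d(Y, j) = 1 (d(Y, j) = 2 - 1 = 1)
d(4, 11)*(-143 + M(-12)) = 1*(-143 + 2) = 1*(-141) = -141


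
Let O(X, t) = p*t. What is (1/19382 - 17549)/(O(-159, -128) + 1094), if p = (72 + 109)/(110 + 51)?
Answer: -54761689437/2964787012 ≈ -18.471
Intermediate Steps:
p = 181/161 ≈ 1.1242
O(X, t) = 181*t/161
(1/19382 - 17549)/(O(-159, -128) + 1094) = (1/19382 - 17549)/((181/161)*(-128) + 1094) = (1/19382 - 17549)/(-23168/161 + 1094) = -340134717/(19382*152966/161) = -340134717/19382*161/152966 = -54761689437/2964787012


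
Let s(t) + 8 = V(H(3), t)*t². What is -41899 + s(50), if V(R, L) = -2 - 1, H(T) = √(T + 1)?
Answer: -49407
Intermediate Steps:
H(T) = √(1 + T)
V(R, L) = -3
s(t) = -8 - 3*t²
-41899 + s(50) = -41899 + (-8 - 3*50²) = -41899 + (-8 - 3*2500) = -41899 + (-8 - 7500) = -41899 - 7508 = -49407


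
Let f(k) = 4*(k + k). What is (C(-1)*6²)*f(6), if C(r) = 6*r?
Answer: -10368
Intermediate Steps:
f(k) = 8*k (f(k) = 4*(2*k) = 8*k)
(C(-1)*6²)*f(6) = ((6*(-1))*6²)*(8*6) = -6*36*48 = -216*48 = -10368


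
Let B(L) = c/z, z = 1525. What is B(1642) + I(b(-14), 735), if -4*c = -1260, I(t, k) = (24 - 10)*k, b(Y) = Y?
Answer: 3138513/305 ≈ 10290.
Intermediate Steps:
I(t, k) = 14*k
c = 315 (c = -¼*(-1260) = 315)
B(L) = 63/305 (B(L) = 315/1525 = 315*(1/1525) = 63/305)
B(1642) + I(b(-14), 735) = 63/305 + 14*735 = 63/305 + 10290 = 3138513/305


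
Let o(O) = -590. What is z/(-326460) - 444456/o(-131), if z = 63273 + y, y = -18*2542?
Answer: 4836225691/6420380 ≈ 753.26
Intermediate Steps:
y = -45756
z = 17517 (z = 63273 - 45756 = 17517)
z/(-326460) - 444456/o(-131) = 17517/(-326460) - 444456/(-590) = 17517*(-1/326460) - 444456*(-1/590) = -5839/108820 + 222228/295 = 4836225691/6420380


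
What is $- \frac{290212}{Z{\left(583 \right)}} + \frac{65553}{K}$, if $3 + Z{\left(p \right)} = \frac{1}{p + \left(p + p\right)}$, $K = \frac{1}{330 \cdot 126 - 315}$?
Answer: $\frac{7095585631929}{2623} \approx 2.7051 \cdot 10^{9}$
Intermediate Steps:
$K = \frac{1}{41265}$ ($K = \frac{1}{41580 - 315} = \frac{1}{41265} \approx 2.4234 \cdot 10^{-5}$)
$Z{\left(p \right)} = -3 + \frac{1}{3 p}$ ($Z{\left(p \right)} = -3 + \frac{1}{p + \left(p + p\right)} = -3 + \frac{1}{p + 2 p} = -3 + \frac{1}{3 p}$)
$- \frac{290212}{Z{\left(583 \right)}} + \frac{65553}{K} = - \frac{290212}{-3 + \frac{1}{3 \cdot 583}} + 65553 \frac{1}{\frac{1}{41265}} = - \frac{290212}{-3 + \frac{1}{3} \cdot \frac{1}{583}} + 65553 \cdot 41265 = - \frac{290212}{-3 + \frac{1}{1749}} + 2705044545 = - \frac{290212}{- \frac{5246}{1749}} + 2705044545 = \left(-290212\right) \left(- \frac{1749}{5246}\right) + 2705044545 = \frac{253790394}{2623} + 2705044545 = \frac{7095585631929}{2623}$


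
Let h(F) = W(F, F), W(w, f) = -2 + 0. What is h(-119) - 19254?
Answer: -19256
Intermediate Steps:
W(w, f) = -2
h(F) = -2
h(-119) - 19254 = -2 - 19254 = -19256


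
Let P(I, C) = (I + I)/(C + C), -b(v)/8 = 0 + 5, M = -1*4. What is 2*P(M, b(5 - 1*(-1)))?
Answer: 1/5 ≈ 0.20000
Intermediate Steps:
M = -4
b(v) = -40 (b(v) = -8*(0 + 5) = -8*5 = -40)
P(I, C) = I/C (P(I, C) = (2*I)/((2*C)) = (2*I)*(1/(2*C)) = I/C)
2*P(M, b(5 - 1*(-1))) = 2*(-4/(-40)) = 2*(-4*(-1/40)) = 2*(1/10) = 1/5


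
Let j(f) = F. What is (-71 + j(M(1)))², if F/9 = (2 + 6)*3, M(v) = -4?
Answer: 21025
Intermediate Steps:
F = 216 (F = 9*((2 + 6)*3) = 9*(8*3) = 9*24 = 216)
j(f) = 216
(-71 + j(M(1)))² = (-71 + 216)² = 145² = 21025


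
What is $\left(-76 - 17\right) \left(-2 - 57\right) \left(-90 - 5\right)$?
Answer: $-521265$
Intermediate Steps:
$\left(-76 - 17\right) \left(-2 - 57\right) \left(-90 - 5\right) = \left(-93\right) \left(-59\right) \left(-95\right) = 5487 \left(-95\right) = -521265$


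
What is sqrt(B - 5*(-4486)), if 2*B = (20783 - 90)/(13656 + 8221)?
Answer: sqrt(42941178135402)/43754 ≈ 149.77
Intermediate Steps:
B = 20693/43754 (B = ((20783 - 90)/(13656 + 8221))/2 = (20693/21877)/2 = (20693*(1/21877))/2 = (1/2)*(20693/21877) = 20693/43754 ≈ 0.47294)
sqrt(B - 5*(-4486)) = sqrt(20693/43754 - 5*(-4486)) = sqrt(20693/43754 + 22430) = sqrt(981422913/43754) = sqrt(42941178135402)/43754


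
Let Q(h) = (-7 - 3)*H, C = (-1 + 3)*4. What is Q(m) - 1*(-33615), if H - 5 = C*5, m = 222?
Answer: 33165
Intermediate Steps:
C = 8 (C = 2*4 = 8)
H = 45 (H = 5 + 8*5 = 5 + 40 = 45)
Q(h) = -450 (Q(h) = (-7 - 3)*45 = -10*45 = -450)
Q(m) - 1*(-33615) = -450 - 1*(-33615) = -450 + 33615 = 33165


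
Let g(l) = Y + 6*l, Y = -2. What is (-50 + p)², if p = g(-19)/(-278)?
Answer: 47499664/19321 ≈ 2458.4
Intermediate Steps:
g(l) = -2 + 6*l
p = 58/139 (p = (-2 + 6*(-19))/(-278) = (-2 - 114)*(-1/278) = -116*(-1/278) = 58/139 ≈ 0.41727)
(-50 + p)² = (-50 + 58/139)² = (-6892/139)² = 47499664/19321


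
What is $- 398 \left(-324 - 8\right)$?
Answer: $132136$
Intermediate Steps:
$- 398 \left(-324 - 8\right) = \left(-398\right) \left(-332\right) = 132136$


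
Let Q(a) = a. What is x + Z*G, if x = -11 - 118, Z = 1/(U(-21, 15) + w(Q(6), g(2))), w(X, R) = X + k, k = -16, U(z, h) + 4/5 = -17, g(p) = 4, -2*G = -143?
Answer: -36577/278 ≈ -131.57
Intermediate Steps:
G = 143/2 (G = -½*(-143) = 143/2 ≈ 71.500)
U(z, h) = -89/5 (U(z, h) = -⅘ - 17 = -89/5)
w(X, R) = -16 + X (w(X, R) = X - 16 = -16 + X)
Z = -5/139 (Z = 1/(-89/5 + (-16 + 6)) = 1/(-89/5 - 10) = 1/(-139/5) = -5/139 ≈ -0.035971)
x = -129
x + Z*G = -129 - 5/139*143/2 = -129 - 715/278 = -36577/278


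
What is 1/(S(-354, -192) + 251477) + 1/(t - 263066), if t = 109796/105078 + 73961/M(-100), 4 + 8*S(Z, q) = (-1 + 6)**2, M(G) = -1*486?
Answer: 799213660874/4507168257271119685 ≈ 1.7732e-7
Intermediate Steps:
M(G) = -486
S(Z, q) = 21/8 (S(Z, q) = -1/2 + (-1 + 6)**2/8 = -1/2 + (1/8)*5**2 = -1/2 + (1/8)*25 = -1/2 + 25/8 = 21/8)
t = -1286385517/8511318 (t = 109796/105078 + 73961/(-486) = 109796*(1/105078) + 73961*(-1/486) = 54898/52539 - 73961/486 = -1286385517/8511318 ≈ -151.14)
1/(S(-354, -192) + 251477) + 1/(t - 263066) = 1/(21/8 + 251477) + 1/(-1286385517/8511318 - 263066) = 1/(2011837/8) + 1/(-2240324766505/8511318) = 8/2011837 - 8511318/2240324766505 = 799213660874/4507168257271119685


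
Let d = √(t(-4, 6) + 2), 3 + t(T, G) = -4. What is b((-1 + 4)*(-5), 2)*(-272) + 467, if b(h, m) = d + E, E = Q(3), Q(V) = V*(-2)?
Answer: 2099 - 272*I*√5 ≈ 2099.0 - 608.21*I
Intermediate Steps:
t(T, G) = -7 (t(T, G) = -3 - 4 = -7)
d = I*√5 (d = √(-7 + 2) = √(-5) = I*√5 ≈ 2.2361*I)
Q(V) = -2*V
E = -6 (E = -2*3 = -6)
b(h, m) = -6 + I*√5 (b(h, m) = I*√5 - 6 = -6 + I*√5)
b((-1 + 4)*(-5), 2)*(-272) + 467 = (-6 + I*√5)*(-272) + 467 = (1632 - 272*I*√5) + 467 = 2099 - 272*I*√5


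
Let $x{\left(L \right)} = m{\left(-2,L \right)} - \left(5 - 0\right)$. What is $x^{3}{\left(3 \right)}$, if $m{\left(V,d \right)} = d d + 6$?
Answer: $1000$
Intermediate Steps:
$m{\left(V,d \right)} = 6 + d^{2}$ ($m{\left(V,d \right)} = d^{2} + 6 = 6 + d^{2}$)
$x{\left(L \right)} = 1 + L^{2}$ ($x{\left(L \right)} = \left(6 + L^{2}\right) - \left(5 - 0\right) = \left(6 + L^{2}\right) - \left(5 + 0\right) = \left(6 + L^{2}\right) - 5 = 1 + L^{2}$)
$x^{3}{\left(3 \right)} = \left(1 + 3^{2}\right)^{3} = \left(1 + 9\right)^{3} = 10^{3} = 1000$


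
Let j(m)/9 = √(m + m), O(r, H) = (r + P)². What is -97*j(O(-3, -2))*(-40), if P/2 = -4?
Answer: 384120*√2 ≈ 5.4323e+5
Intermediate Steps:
P = -8 (P = 2*(-4) = -8)
O(r, H) = (-8 + r)² (O(r, H) = (r - 8)² = (-8 + r)²)
j(m) = 9*√2*√m (j(m) = 9*√(m + m) = 9*√(2*m) = 9*(√2*√m) = 9*√2*√m)
-97*j(O(-3, -2))*(-40) = -873*√2*√((-8 - 3)²)*(-40) = -873*√2*√((-11)²)*(-40) = -873*√2*√121*(-40) = -873*√2*11*(-40) = -9603*√2*(-40) = 384120*√2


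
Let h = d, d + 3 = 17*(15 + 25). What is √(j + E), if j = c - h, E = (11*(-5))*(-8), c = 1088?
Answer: √851 ≈ 29.172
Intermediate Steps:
d = 677 (d = -3 + 17*(15 + 25) = -3 + 17*40 = -3 + 680 = 677)
h = 677
E = 440 (E = -55*(-8) = 440)
j = 411 (j = 1088 - 1*677 = 1088 - 677 = 411)
√(j + E) = √(411 + 440) = √851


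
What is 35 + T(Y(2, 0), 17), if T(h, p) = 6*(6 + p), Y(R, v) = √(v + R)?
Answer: 173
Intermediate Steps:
Y(R, v) = √(R + v)
T(h, p) = 36 + 6*p
35 + T(Y(2, 0), 17) = 35 + (36 + 6*17) = 35 + (36 + 102) = 35 + 138 = 173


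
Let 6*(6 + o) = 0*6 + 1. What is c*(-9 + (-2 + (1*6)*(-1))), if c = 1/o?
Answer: 102/35 ≈ 2.9143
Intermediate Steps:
o = -35/6 (o = -6 + (0*6 + 1)/6 = -6 + (0 + 1)/6 = -6 + (1/6)*1 = -6 + 1/6 = -35/6 ≈ -5.8333)
c = -6/35 (c = 1/(-35/6) = -6/35 ≈ -0.17143)
c*(-9 + (-2 + (1*6)*(-1))) = -6*(-9 + (-2 + (1*6)*(-1)))/35 = -6*(-9 + (-2 + 6*(-1)))/35 = -6*(-9 + (-2 - 6))/35 = -6*(-9 - 8)/35 = -6/35*(-17) = 102/35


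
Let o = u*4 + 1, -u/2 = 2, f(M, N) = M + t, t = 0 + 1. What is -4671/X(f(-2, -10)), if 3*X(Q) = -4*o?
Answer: -4671/20 ≈ -233.55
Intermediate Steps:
t = 1
f(M, N) = 1 + M (f(M, N) = M + 1 = 1 + M)
u = -4 (u = -2*2 = -4)
o = -15 (o = -4*4 + 1 = -16 + 1 = -15)
X(Q) = 20 (X(Q) = (-4*(-15))/3 = (⅓)*60 = 20)
-4671/X(f(-2, -10)) = -4671/20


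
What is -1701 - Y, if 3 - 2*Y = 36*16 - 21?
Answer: -1425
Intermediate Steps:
Y = -276 (Y = 3/2 - (36*16 - 21)/2 = 3/2 - (576 - 21)/2 = 3/2 - 1/2*555 = 3/2 - 555/2 = -276)
-1701 - Y = -1701 - 1*(-276) = -1701 + 276 = -1425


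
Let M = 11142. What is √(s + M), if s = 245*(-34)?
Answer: 2*√703 ≈ 53.028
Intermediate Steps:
s = -8330
√(s + M) = √(-8330 + 11142) = √2812 = 2*√703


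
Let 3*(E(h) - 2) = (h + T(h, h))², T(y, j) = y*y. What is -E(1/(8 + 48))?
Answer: -19670075/9834496 ≈ -2.0001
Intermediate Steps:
T(y, j) = y²
E(h) = 2 + (h + h²)²/3
-E(1/(8 + 48)) = -(2 + (1/(8 + 48))²*(1 + 1/(8 + 48))²/3) = -(2 + (1/56)²*(1 + 1/56)²/3) = -(2 + (⅓)*(1/3136)*(57/56)²) = -(2 + (⅓)*(1/3136)*(3249/3136)) = -(2 + 1083/9834496) = -1*19670075/9834496 = -19670075/9834496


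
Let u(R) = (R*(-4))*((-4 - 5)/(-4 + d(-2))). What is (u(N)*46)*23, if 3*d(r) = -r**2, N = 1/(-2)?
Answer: 14283/4 ≈ 3570.8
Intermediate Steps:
N = -1/2 (N = 1*(-1/2) = -1/2 ≈ -0.50000)
d(r) = -r**2/3 (d(r) = (-r**2)/3 = -r**2/3)
u(R) = -27*R/4 (u(R) = (R*(-4))*((-4 - 5)/(-4 - 1/3*(-2)**2)) = (-4*R)*(-9/(-4 - 1/3*4)) = (-4*R)*(-9/(-4 - 4/3)) = (-4*R)*(-9/(-16/3)) = (-4*R)*(-9*(-3/16)) = -4*R*(27/16) = -27*R/4)
(u(N)*46)*23 = (-27/4*(-1/2)*46)*23 = ((27/8)*46)*23 = (621/4)*23 = 14283/4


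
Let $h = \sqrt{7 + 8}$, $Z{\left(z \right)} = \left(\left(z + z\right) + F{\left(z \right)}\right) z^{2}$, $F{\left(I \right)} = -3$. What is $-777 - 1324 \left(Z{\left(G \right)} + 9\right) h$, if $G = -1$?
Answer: $-777 - 5296 \sqrt{15} \approx -21288.0$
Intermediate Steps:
$Z{\left(z \right)} = z^{2} \left(-3 + 2 z\right)$ ($Z{\left(z \right)} = \left(\left(z + z\right) - 3\right) z^{2} = \left(2 z - 3\right) z^{2} = \left(-3 + 2 z\right) z^{2} = z^{2} \left(-3 + 2 z\right)$)
$h = \sqrt{15} \approx 3.873$
$-777 - 1324 \left(Z{\left(G \right)} + 9\right) h = -777 - 1324 \left(\left(-1\right)^{2} \left(-3 + 2 \left(-1\right)\right) + 9\right) \sqrt{15} = -777 - 1324 \left(1 \left(-3 - 2\right) + 9\right) \sqrt{15} = -777 - 1324 \left(1 \left(-5\right) + 9\right) \sqrt{15} = -777 - 1324 \left(-5 + 9\right) \sqrt{15} = -777 - 1324 \cdot 4 \sqrt{15} = -777 - 5296 \sqrt{15}$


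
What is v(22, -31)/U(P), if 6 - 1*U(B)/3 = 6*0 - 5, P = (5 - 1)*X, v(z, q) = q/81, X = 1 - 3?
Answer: -31/2673 ≈ -0.011597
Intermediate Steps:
X = -2
v(z, q) = q/81 (v(z, q) = q*(1/81) = q/81)
P = -8 (P = (5 - 1)*(-2) = 4*(-2) = -8)
U(B) = 33 (U(B) = 18 - 3*(6*0 - 5) = 18 - 3*(0 - 5) = 18 - 3*(-5) = 18 + 15 = 33)
v(22, -31)/U(P) = ((1/81)*(-31))/33 = -31/81*1/33 = -31/2673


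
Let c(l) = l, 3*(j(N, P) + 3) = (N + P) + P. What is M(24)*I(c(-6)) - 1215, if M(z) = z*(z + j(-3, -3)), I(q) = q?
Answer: -3807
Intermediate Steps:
j(N, P) = -3 + N/3 + 2*P/3 (j(N, P) = -3 + ((N + P) + P)/3 = -3 + (N + 2*P)/3 = -3 + (N/3 + 2*P/3) = -3 + N/3 + 2*P/3)
M(z) = z*(-6 + z) (M(z) = z*(z + (-3 + (⅓)*(-3) + (⅔)*(-3))) = z*(z + (-3 - 1 - 2)) = z*(z - 6) = z*(-6 + z))
M(24)*I(c(-6)) - 1215 = (24*(-6 + 24))*(-6) - 1215 = (24*18)*(-6) - 1215 = 432*(-6) - 1215 = -2592 - 1215 = -3807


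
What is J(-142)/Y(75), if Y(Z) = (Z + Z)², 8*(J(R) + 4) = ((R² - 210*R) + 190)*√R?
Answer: -1/5625 + 25087*I*√142/90000 ≈ -0.00017778 + 3.3216*I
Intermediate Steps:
J(R) = -4 + √R*(190 + R² - 210*R)/8 (J(R) = -4 + (((R² - 210*R) + 190)*√R)/8 = -4 + ((190 + R² - 210*R)*√R)/8 = -4 + (√R*(190 + R² - 210*R))/8 = -4 + √R*(190 + R² - 210*R)/8)
Y(Z) = 4*Z² (Y(Z) = (2*Z)² = 4*Z²)
J(-142)/Y(75) = (-4 - (-7455)*I*√142/2 + (-142)^(5/2)/8 + 95*√(-142)/4)/((4*75²)) = (-4 - (-7455)*I*√142/2 + (20164*I*√142)/8 + 95*(I*√142)/4)/((4*5625)) = (-4 + 7455*I*√142/2 + 5041*I*√142/2 + 95*I*√142/4)/22500 = (-4 + 25087*I*√142/4)*(1/22500) = -1/5625 + 25087*I*√142/90000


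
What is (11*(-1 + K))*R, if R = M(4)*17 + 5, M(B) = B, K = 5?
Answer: 3212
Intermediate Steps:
R = 73 (R = 4*17 + 5 = 68 + 5 = 73)
(11*(-1 + K))*R = (11*(-1 + 5))*73 = (11*4)*73 = 44*73 = 3212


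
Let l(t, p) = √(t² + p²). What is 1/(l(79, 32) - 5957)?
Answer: -5957/35478584 - √7265/35478584 ≈ -0.00017031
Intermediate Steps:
l(t, p) = √(p² + t²)
1/(l(79, 32) - 5957) = 1/(√(32² + 79²) - 5957) = 1/(√(1024 + 6241) - 5957) = 1/(√7265 - 5957) = 1/(-5957 + √7265)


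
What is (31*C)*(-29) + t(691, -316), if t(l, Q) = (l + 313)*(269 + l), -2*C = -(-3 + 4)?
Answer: 1926781/2 ≈ 9.6339e+5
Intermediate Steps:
C = ½ (C = -(-1)*(-3 + 4)/2 = -(-1)/2 = -½*(-1) = ½ ≈ 0.50000)
t(l, Q) = (269 + l)*(313 + l) (t(l, Q) = (313 + l)*(269 + l) = (269 + l)*(313 + l))
(31*C)*(-29) + t(691, -316) = (31*(½))*(-29) + (84197 + 691² + 582*691) = (31/2)*(-29) + (84197 + 477481 + 402162) = -899/2 + 963840 = 1926781/2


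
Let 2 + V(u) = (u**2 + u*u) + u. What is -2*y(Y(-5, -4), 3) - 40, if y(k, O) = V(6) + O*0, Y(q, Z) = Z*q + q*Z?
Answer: -192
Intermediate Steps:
Y(q, Z) = 2*Z*q (Y(q, Z) = Z*q + Z*q = 2*Z*q)
V(u) = -2 + u + 2*u**2 (V(u) = -2 + ((u**2 + u*u) + u) = -2 + ((u**2 + u**2) + u) = -2 + (2*u**2 + u) = -2 + (u + 2*u**2) = -2 + u + 2*u**2)
y(k, O) = 76 (y(k, O) = (-2 + 6 + 2*6**2) + O*0 = (-2 + 6 + 2*36) + 0 = (-2 + 6 + 72) + 0 = 76 + 0 = 76)
-2*y(Y(-5, -4), 3) - 40 = -2*76 - 40 = -152 - 40 = -192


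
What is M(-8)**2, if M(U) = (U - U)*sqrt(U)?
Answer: 0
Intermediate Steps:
M(U) = 0 (M(U) = 0*sqrt(U) = 0)
M(-8)**2 = 0**2 = 0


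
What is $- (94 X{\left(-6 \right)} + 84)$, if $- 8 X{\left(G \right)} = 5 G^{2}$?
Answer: $2031$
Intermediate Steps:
$X{\left(G \right)} = - \frac{5 G^{2}}{8}$
$- (94 X{\left(-6 \right)} + 84) = - (94 \left(- \frac{5 \left(-6\right)^{2}}{8}\right) + 84) = - (94 \left(\left(- \frac{5}{8}\right) 36\right) + 84) = - (94 \left(- \frac{45}{2}\right) + 84) = - (-2115 + 84) = \left(-1\right) \left(-2031\right) = 2031$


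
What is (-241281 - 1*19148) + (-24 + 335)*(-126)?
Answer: -299615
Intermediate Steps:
(-241281 - 1*19148) + (-24 + 335)*(-126) = (-241281 - 19148) + 311*(-126) = -260429 - 39186 = -299615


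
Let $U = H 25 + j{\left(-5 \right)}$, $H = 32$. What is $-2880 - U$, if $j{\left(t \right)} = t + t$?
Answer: $-3670$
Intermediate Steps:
$j{\left(t \right)} = 2 t$
$U = 790$ ($U = 32 \cdot 25 + 2 \left(-5\right) = 800 - 10 = 790$)
$-2880 - U = -2880 - 790 = -3670$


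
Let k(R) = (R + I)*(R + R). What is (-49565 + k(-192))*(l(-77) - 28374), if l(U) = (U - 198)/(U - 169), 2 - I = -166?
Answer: 281625085421/246 ≈ 1.1448e+9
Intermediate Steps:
I = 168 (I = 2 - 1*(-166) = 2 + 166 = 168)
k(R) = 2*R*(168 + R) (k(R) = (R + 168)*(R + R) = (168 + R)*(2*R) = 2*R*(168 + R))
l(U) = (-198 + U)/(-169 + U)
(-49565 + k(-192))*(l(-77) - 28374) = (-49565 + 2*(-192)*(168 - 192))*((-198 - 77)/(-169 - 77) - 28374) = (-49565 + 2*(-192)*(-24))*(-275/(-246) - 28374) = (-49565 + 9216)*(-1/246*(-275) - 28374) = -40349*(275/246 - 28374) = -40349*(-6979729/246) = 281625085421/246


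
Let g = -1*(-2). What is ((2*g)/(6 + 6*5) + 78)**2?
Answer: 494209/81 ≈ 6101.3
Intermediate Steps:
g = 2
((2*g)/(6 + 6*5) + 78)**2 = ((2*2)/(6 + 6*5) + 78)**2 = (4/(6 + 30) + 78)**2 = (4/36 + 78)**2 = (4*(1/36) + 78)**2 = (1/9 + 78)**2 = (703/9)**2 = 494209/81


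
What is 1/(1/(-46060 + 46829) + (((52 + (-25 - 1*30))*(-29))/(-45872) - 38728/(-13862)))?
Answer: 244494961808/682930332891 ≈ 0.35801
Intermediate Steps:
1/(1/(-46060 + 46829) + (((52 + (-25 - 1*30))*(-29))/(-45872) - 38728/(-13862))) = 1/(1/769 + (((52 + (-25 - 30))*(-29))*(-1/45872) - 38728*(-1/13862))) = 1/(1/769 + (((52 - 55)*(-29))*(-1/45872) + 19364/6931)) = 1/(1/769 + (-3*(-29)*(-1/45872) + 19364/6931)) = 1/(1/769 + (87*(-1/45872) + 19364/6931)) = 1/(1/769 + (-87/45872 + 19364/6931)) = 1/(1/769 + 887662411/317938832) = 1/(682930332891/244494961808) = 244494961808/682930332891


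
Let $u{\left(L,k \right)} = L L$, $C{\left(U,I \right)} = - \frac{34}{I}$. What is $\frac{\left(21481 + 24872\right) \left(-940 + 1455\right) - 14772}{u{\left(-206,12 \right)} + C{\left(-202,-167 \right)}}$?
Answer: $\frac{1328040947}{2362282} \approx 562.19$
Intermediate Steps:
$u{\left(L,k \right)} = L^{2}$
$\frac{\left(21481 + 24872\right) \left(-940 + 1455\right) - 14772}{u{\left(-206,12 \right)} + C{\left(-202,-167 \right)}} = \frac{\left(21481 + 24872\right) \left(-940 + 1455\right) - 14772}{\left(-206\right)^{2} - \frac{34}{-167}} = \frac{46353 \cdot 515 - 14772}{42436 - - \frac{34}{167}} = \frac{23871795 - 14772}{42436 + \frac{34}{167}} = \frac{23857023}{\frac{7086846}{167}} = 23857023 \cdot \frac{167}{7086846} = \frac{1328040947}{2362282}$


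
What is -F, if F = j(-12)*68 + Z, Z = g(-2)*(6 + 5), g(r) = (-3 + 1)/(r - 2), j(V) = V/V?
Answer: -147/2 ≈ -73.500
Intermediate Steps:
j(V) = 1
g(r) = -2/(-2 + r)
Z = 11/2 (Z = (-2/(-2 - 2))*(6 + 5) = -2/(-4)*11 = -2*(-1/4)*11 = (1/2)*11 = 11/2 ≈ 5.5000)
F = 147/2 (F = 1*68 + 11/2 = 68 + 11/2 = 147/2 ≈ 73.500)
-F = -1*147/2 = -147/2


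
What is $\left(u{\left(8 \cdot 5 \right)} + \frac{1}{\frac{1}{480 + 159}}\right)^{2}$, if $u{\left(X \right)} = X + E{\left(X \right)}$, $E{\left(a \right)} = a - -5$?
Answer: $524176$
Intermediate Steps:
$E{\left(a \right)} = 5 + a$ ($E{\left(a \right)} = a + 5 = 5 + a$)
$u{\left(X \right)} = 5 + 2 X$ ($u{\left(X \right)} = X + \left(5 + X\right) = 5 + 2 X$)
$\left(u{\left(8 \cdot 5 \right)} + \frac{1}{\frac{1}{480 + 159}}\right)^{2} = \left(\left(5 + 2 \cdot 8 \cdot 5\right) + \frac{1}{\frac{1}{480 + 159}}\right)^{2} = \left(\left(5 + 2 \cdot 40\right) + \frac{1}{\frac{1}{639}}\right)^{2} = \left(\left(5 + 80\right) + \frac{1}{\frac{1}{639}}\right)^{2} = \left(85 + 639\right)^{2} = 724^{2} = 524176$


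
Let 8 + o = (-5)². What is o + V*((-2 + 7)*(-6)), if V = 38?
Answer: -1123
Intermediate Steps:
o = 17 (o = -8 + (-5)² = -8 + 25 = 17)
o + V*((-2 + 7)*(-6)) = 17 + 38*((-2 + 7)*(-6)) = 17 + 38*(5*(-6)) = 17 + 38*(-30) = 17 - 1140 = -1123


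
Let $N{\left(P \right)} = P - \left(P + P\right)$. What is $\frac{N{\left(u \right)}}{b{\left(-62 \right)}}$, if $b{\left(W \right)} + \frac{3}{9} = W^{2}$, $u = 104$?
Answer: $- \frac{24}{887} \approx -0.027057$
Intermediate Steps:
$b{\left(W \right)} = - \frac{1}{3} + W^{2}$
$N{\left(P \right)} = - P$ ($N{\left(P \right)} = P - 2 P = - P$)
$\frac{N{\left(u \right)}}{b{\left(-62 \right)}} = \frac{\left(-1\right) 104}{- \frac{1}{3} + \left(-62\right)^{2}} = - \frac{104}{- \frac{1}{3} + 3844} = - \frac{104}{\frac{11531}{3}} = \left(-104\right) \frac{3}{11531} = - \frac{24}{887}$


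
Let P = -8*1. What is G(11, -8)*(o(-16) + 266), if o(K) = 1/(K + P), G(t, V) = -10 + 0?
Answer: -31915/12 ≈ -2659.6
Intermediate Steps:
G(t, V) = -10
P = -8
o(K) = 1/(-8 + K) (o(K) = 1/(K - 8) = 1/(-8 + K))
G(11, -8)*(o(-16) + 266) = -10*(1/(-8 - 16) + 266) = -10*(1/(-24) + 266) = -10*(-1/24 + 266) = -10*6383/24 = -31915/12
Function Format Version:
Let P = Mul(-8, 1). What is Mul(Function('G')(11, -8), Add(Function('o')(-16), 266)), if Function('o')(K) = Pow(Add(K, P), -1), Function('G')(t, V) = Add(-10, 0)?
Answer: Rational(-31915, 12) ≈ -2659.6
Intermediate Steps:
Function('G')(t, V) = -10
P = -8
Function('o')(K) = Pow(Add(-8, K), -1) (Function('o')(K) = Pow(Add(K, -8), -1) = Pow(Add(-8, K), -1))
Mul(Function('G')(11, -8), Add(Function('o')(-16), 266)) = Mul(-10, Add(Pow(Add(-8, -16), -1), 266)) = Mul(-10, Add(Pow(-24, -1), 266)) = Mul(-10, Add(Rational(-1, 24), 266)) = Mul(-10, Rational(6383, 24)) = Rational(-31915, 12)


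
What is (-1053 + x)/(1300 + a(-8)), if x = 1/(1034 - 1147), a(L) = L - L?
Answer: -11899/14690 ≈ -0.81001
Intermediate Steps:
a(L) = 0
x = -1/113 (x = 1/(-113) = -1/113 ≈ -0.0088496)
(-1053 + x)/(1300 + a(-8)) = (-1053 - 1/113)/(1300 + 0) = -118990/113/1300 = -118990/113*1/1300 = -11899/14690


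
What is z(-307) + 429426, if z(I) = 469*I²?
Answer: 44632207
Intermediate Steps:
z(-307) + 429426 = 469*(-307)² + 429426 = 469*94249 + 429426 = 44202781 + 429426 = 44632207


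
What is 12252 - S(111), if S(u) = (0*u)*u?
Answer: 12252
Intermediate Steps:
S(u) = 0 (S(u) = 0*u = 0)
12252 - S(111) = 12252 - 1*0 = 12252 + 0 = 12252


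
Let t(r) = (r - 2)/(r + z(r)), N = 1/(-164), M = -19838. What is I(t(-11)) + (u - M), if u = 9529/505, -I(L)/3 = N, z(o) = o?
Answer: 1644547431/82820 ≈ 19857.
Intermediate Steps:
N = -1/164 ≈ -0.0060976
t(r) = (-2 + r)/(2*r) (t(r) = (r - 2)/(r + r) = (-2 + r)/((2*r)) = (-2 + r)*(1/(2*r)) = (-2 + r)/(2*r))
I(L) = 3/164 (I(L) = -3*(-1/164) = 3/164)
u = 9529/505 (u = 9529*(1/505) = 9529/505 ≈ 18.869)
I(t(-11)) + (u - M) = 3/164 + (9529/505 - 1*(-19838)) = 3/164 + (9529/505 + 19838) = 3/164 + 10027719/505 = 1644547431/82820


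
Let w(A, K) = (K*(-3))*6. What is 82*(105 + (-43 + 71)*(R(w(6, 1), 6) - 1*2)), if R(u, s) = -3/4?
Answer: 2296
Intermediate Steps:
w(A, K) = -18*K (w(A, K) = -3*K*6 = -18*K)
R(u, s) = -¾ (R(u, s) = -3*¼ = -¾)
82*(105 + (-43 + 71)*(R(w(6, 1), 6) - 1*2)) = 82*(105 + (-43 + 71)*(-¾ - 1*2)) = 82*(105 + 28*(-¾ - 2)) = 82*(105 + 28*(-11/4)) = 82*(105 - 77) = 82*28 = 2296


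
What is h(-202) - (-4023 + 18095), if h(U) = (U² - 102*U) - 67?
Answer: 47269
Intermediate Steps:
h(U) = -67 + U² - 102*U
h(-202) - (-4023 + 18095) = (-67 + (-202)² - 102*(-202)) - (-4023 + 18095) = (-67 + 40804 + 20604) - 1*14072 = 61341 - 14072 = 47269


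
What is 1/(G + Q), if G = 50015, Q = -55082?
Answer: -1/5067 ≈ -0.00019736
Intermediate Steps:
1/(G + Q) = 1/(50015 - 55082) = 1/(-5067) = -1/5067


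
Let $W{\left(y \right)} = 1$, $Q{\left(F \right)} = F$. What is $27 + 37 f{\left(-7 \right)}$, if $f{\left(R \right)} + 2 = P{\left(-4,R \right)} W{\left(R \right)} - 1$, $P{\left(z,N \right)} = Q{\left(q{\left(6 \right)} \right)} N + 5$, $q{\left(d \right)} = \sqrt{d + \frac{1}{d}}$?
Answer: $101 - \frac{259 \sqrt{222}}{6} \approx -542.17$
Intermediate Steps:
$P{\left(z,N \right)} = 5 + \frac{N \sqrt{222}}{6}$ ($P{\left(z,N \right)} = \sqrt{6 + \frac{1}{6}} N + 5 = \sqrt{\frac{37}{6}} N + 5 = \frac{\sqrt{222}}{6} N + 5 = \frac{N \sqrt{222}}{6} + 5 = 5 + \frac{N \sqrt{222}}{6}$)
$f{\left(R \right)} = 2 + \frac{R \sqrt{222}}{6}$ ($f{\left(R \right)} = -2 + \left(\left(5 + \frac{R \sqrt{222}}{6}\right) 1 - 1\right) = -2 + \left(\left(5 + \frac{R \sqrt{222}}{6}\right) - 1\right) = -2 + \left(4 + \frac{R \sqrt{222}}{6}\right) = 2 + \frac{R \sqrt{222}}{6}$)
$27 + 37 f{\left(-7 \right)} = 27 + 37 \left(2 + \frac{1}{6} \left(-7\right) \sqrt{222}\right) = 27 + 37 \left(2 - \frac{7 \sqrt{222}}{6}\right) = 27 + \left(74 - \frac{259 \sqrt{222}}{6}\right) = 101 - \frac{259 \sqrt{222}}{6}$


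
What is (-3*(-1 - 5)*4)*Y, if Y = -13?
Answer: -936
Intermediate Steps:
(-3*(-1 - 5)*4)*Y = -3*(-1 - 5)*4*(-13) = -(-18)*4*(-13) = -3*(-24)*(-13) = 72*(-13) = -936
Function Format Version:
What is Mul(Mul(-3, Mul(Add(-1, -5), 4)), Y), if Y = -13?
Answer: -936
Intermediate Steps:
Mul(Mul(-3, Mul(Add(-1, -5), 4)), Y) = Mul(Mul(-3, Mul(Add(-1, -5), 4)), -13) = Mul(Mul(-3, Mul(-6, 4)), -13) = Mul(Mul(-3, -24), -13) = Mul(72, -13) = -936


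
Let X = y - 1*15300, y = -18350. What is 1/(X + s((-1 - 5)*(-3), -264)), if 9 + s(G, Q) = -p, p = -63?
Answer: -1/33596 ≈ -2.9765e-5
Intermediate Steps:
s(G, Q) = 54 (s(G, Q) = -9 - 1*(-63) = -9 + 63 = 54)
X = -33650 (X = -18350 - 1*15300 = -18350 - 15300 = -33650)
1/(X + s((-1 - 5)*(-3), -264)) = 1/(-33650 + 54) = 1/(-33596) = -1/33596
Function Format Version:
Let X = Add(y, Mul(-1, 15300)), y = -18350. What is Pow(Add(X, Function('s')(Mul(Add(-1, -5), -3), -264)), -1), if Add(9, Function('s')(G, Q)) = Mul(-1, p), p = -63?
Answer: Rational(-1, 33596) ≈ -2.9765e-5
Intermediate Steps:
Function('s')(G, Q) = 54 (Function('s')(G, Q) = Add(-9, Mul(-1, -63)) = Add(-9, 63) = 54)
X = -33650 (X = Add(-18350, Mul(-1, 15300)) = Add(-18350, -15300) = -33650)
Pow(Add(X, Function('s')(Mul(Add(-1, -5), -3), -264)), -1) = Pow(Add(-33650, 54), -1) = Pow(-33596, -1) = Rational(-1, 33596)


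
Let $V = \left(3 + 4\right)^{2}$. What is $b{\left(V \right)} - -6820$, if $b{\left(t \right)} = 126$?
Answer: $6946$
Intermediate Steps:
$V = 49$ ($V = 7^{2} = 49$)
$b{\left(V \right)} - -6820 = 126 - -6820 = 126 + 6820 = 6946$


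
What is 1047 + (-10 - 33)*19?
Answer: 230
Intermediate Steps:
1047 + (-10 - 33)*19 = 1047 - 43*19 = 1047 - 817 = 230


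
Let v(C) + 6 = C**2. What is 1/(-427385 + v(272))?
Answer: -1/353407 ≈ -2.8296e-6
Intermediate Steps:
v(C) = -6 + C**2
1/(-427385 + v(272)) = 1/(-427385 + (-6 + 272**2)) = 1/(-427385 + (-6 + 73984)) = 1/(-427385 + 73978) = 1/(-353407) = -1/353407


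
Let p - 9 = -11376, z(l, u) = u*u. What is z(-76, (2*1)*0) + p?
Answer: -11367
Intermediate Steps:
z(l, u) = u²
p = -11367 (p = 9 - 11376 = -11367)
z(-76, (2*1)*0) + p = ((2*1)*0)² - 11367 = (2*0)² - 11367 = 0² - 11367 = 0 - 11367 = -11367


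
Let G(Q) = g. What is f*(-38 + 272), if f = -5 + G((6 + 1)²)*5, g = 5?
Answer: 4680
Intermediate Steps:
G(Q) = 5
f = 20 (f = -5 + 5*5 = -5 + 25 = 20)
f*(-38 + 272) = 20*(-38 + 272) = 20*234 = 4680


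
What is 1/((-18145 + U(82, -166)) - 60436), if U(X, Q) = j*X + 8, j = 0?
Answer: -1/78573 ≈ -1.2727e-5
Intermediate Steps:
U(X, Q) = 8 (U(X, Q) = 0*X + 8 = 0 + 8 = 8)
1/((-18145 + U(82, -166)) - 60436) = 1/((-18145 + 8) - 60436) = 1/(-18137 - 60436) = 1/(-78573) = -1/78573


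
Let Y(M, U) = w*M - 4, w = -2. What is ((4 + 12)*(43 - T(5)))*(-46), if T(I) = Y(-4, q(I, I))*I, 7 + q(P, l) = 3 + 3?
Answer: -16928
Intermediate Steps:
q(P, l) = -1 (q(P, l) = -7 + (3 + 3) = -7 + 6 = -1)
Y(M, U) = -4 - 2*M (Y(M, U) = -2*M - 4 = -4 - 2*M)
T(I) = 4*I (T(I) = (-4 - 2*(-4))*I = (-4 + 8)*I = 4*I)
((4 + 12)*(43 - T(5)))*(-46) = ((4 + 12)*(43 - 4*5))*(-46) = (16*(43 - 1*20))*(-46) = (16*(43 - 20))*(-46) = (16*23)*(-46) = 368*(-46) = -16928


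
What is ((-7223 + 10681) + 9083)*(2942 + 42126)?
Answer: 565197788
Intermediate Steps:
((-7223 + 10681) + 9083)*(2942 + 42126) = (3458 + 9083)*45068 = 12541*45068 = 565197788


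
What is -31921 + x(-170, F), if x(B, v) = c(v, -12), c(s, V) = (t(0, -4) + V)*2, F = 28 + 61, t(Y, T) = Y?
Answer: -31945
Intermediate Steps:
F = 89
c(s, V) = 2*V (c(s, V) = (0 + V)*2 = V*2 = 2*V)
x(B, v) = -24 (x(B, v) = 2*(-12) = -24)
-31921 + x(-170, F) = -31921 - 24 = -31945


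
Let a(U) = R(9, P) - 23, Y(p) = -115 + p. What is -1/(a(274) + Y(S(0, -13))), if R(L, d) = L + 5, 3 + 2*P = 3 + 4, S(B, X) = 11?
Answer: 1/113 ≈ 0.0088496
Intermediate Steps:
P = 2 (P = -3/2 + (3 + 4)/2 = -3/2 + (½)*7 = -3/2 + 7/2 = 2)
R(L, d) = 5 + L
a(U) = -9 (a(U) = (5 + 9) - 23 = 14 - 23 = -9)
-1/(a(274) + Y(S(0, -13))) = -1/(-9 + (-115 + 11)) = -1/(-9 - 104) = -1/(-113) = -1*(-1/113) = 1/113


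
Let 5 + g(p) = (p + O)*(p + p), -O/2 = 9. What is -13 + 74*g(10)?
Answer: -12223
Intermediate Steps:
O = -18 (O = -2*9 = -18)
g(p) = -5 + 2*p*(-18 + p) (g(p) = -5 + (p - 18)*(p + p) = -5 + (-18 + p)*(2*p) = -5 + 2*p*(-18 + p))
-13 + 74*g(10) = -13 + 74*(-5 - 36*10 + 2*10**2) = -13 + 74*(-5 - 360 + 2*100) = -13 + 74*(-5 - 360 + 200) = -13 + 74*(-165) = -13 - 12210 = -12223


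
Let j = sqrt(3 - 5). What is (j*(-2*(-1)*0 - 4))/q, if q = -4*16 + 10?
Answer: 2*I*sqrt(2)/27 ≈ 0.10476*I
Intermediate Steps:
j = I*sqrt(2) (j = sqrt(-2) = I*sqrt(2) ≈ 1.4142*I)
q = -54 (q = -64 + 10 = -54)
(j*(-2*(-1)*0 - 4))/q = ((I*sqrt(2))*(-2*(-1)*0 - 4))/(-54) = ((I*sqrt(2))*(2*0 - 4))*(-1/54) = ((I*sqrt(2))*(0 - 4))*(-1/54) = ((I*sqrt(2))*(-4))*(-1/54) = -4*I*sqrt(2)*(-1/54) = 2*I*sqrt(2)/27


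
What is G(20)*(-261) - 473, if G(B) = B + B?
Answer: -10913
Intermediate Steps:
G(B) = 2*B
G(20)*(-261) - 473 = (2*20)*(-261) - 473 = 40*(-261) - 473 = -10440 - 473 = -10913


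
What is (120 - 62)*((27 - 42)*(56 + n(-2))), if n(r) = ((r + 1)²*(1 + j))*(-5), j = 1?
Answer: -40020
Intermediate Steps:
n(r) = -10*(1 + r)² (n(r) = ((r + 1)²*(1 + 1))*(-5) = ((1 + r)²*2)*(-5) = (2*(1 + r)²)*(-5) = -10*(1 + r)²)
(120 - 62)*((27 - 42)*(56 + n(-2))) = (120 - 62)*((27 - 42)*(56 - 10*(1 - 2)²)) = 58*(-15*(56 - 10*(-1)²)) = 58*(-15*(56 - 10*1)) = 58*(-15*(56 - 10)) = 58*(-15*46) = 58*(-690) = -40020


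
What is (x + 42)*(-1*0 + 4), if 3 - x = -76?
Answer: 484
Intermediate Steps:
x = 79 (x = 3 - 1*(-76) = 3 + 76 = 79)
(x + 42)*(-1*0 + 4) = (79 + 42)*(-1*0 + 4) = 121*(0 + 4) = 121*4 = 484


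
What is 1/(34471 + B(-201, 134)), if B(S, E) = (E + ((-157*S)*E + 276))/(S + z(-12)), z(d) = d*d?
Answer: -57/2264201 ≈ -2.5174e-5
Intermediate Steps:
z(d) = d**2
B(S, E) = (276 + E - 157*E*S)/(144 + S) (B(S, E) = (E + ((-157*S)*E + 276))/(S + (-12)**2) = (E + (-157*E*S + 276))/(S + 144) = (E + (276 - 157*E*S))/(144 + S) = (276 + E - 157*E*S)/(144 + S))
1/(34471 + B(-201, 134)) = 1/(34471 + (276 + 134 - 157*134*(-201))/(144 - 201)) = 1/(34471 + (276 + 134 + 4228638)/(-57)) = 1/(34471 - 1/57*4229048) = 1/(34471 - 4229048/57) = 1/(-2264201/57) = -57/2264201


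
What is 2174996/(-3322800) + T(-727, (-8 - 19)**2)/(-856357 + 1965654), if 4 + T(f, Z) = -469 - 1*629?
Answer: -604094565853/921493017900 ≈ -0.65556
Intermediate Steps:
T(f, Z) = -1102 (T(f, Z) = -4 + (-469 - 1*629) = -4 + (-469 - 629) = -4 - 1098 = -1102)
2174996/(-3322800) + T(-727, (-8 - 19)**2)/(-856357 + 1965654) = 2174996/(-3322800) - 1102/(-856357 + 1965654) = 2174996*(-1/3322800) - 1102/1109297 = -543749/830700 - 1102*1/1109297 = -543749/830700 - 1102/1109297 = -604094565853/921493017900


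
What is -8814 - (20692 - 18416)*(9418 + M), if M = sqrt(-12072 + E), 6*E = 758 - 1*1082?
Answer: -21444182 - 2276*I*sqrt(12126) ≈ -2.1444e+7 - 2.5063e+5*I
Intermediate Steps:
E = -54 (E = (758 - 1*1082)/6 = (758 - 1082)/6 = (1/6)*(-324) = -54)
M = I*sqrt(12126) (M = sqrt(-12072 - 54) = sqrt(-12126) = I*sqrt(12126) ≈ 110.12*I)
-8814 - (20692 - 18416)*(9418 + M) = -8814 - (20692 - 18416)*(9418 + I*sqrt(12126)) = -8814 - 2276*(9418 + I*sqrt(12126)) = -8814 - (21435368 + 2276*I*sqrt(12126)) = -8814 + (-21435368 - 2276*I*sqrt(12126)) = -21444182 - 2276*I*sqrt(12126)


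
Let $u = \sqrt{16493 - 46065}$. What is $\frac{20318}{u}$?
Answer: $- \frac{10159 i \sqrt{7393}}{7393} \approx - 118.15 i$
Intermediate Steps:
$u = 2 i \sqrt{7393}$ ($u = \sqrt{-29572} = 2 i \sqrt{7393} \approx 171.97 i$)
$\frac{20318}{u} = \frac{20318}{2 i \sqrt{7393}} = 20318 \left(- \frac{i \sqrt{7393}}{14786}\right) = - \frac{10159 i \sqrt{7393}}{7393}$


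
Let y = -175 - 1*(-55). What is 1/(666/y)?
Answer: -20/111 ≈ -0.18018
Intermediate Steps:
y = -120 (y = -175 + 55 = -120)
1/(666/y) = 1/(666/(-120)) = 1/(666*(-1/120)) = 1/(-111/20) = -20/111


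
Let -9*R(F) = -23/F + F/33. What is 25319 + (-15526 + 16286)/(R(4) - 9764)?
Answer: 293671367711/11598889 ≈ 25319.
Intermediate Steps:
R(F) = -F/297 + 23/(9*F) (R(F) = -(-23/F + F/33)/9 = -F/297 + 23/(9*F))
25319 + (-15526 + 16286)/(R(4) - 9764) = 25319 + (-15526 + 16286)/((1/297)*(759 - 1*4²)/4 - 9764) = 25319 + 760/((1/297)*(¼)*(759 - 1*16) - 9764) = 25319 + 760/((1/297)*(¼)*(759 - 16) - 9764) = 25319 + 760/((1/297)*(¼)*743 - 9764) = 25319 + 760/(743/1188 - 9764) = 25319 + 760/(-11598889/1188) = 25319 + 760*(-1188/11598889) = 25319 - 902880/11598889 = 293671367711/11598889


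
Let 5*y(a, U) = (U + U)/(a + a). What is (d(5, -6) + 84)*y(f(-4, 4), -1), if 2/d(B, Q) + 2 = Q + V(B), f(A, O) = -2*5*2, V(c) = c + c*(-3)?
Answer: 151/180 ≈ 0.83889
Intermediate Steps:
V(c) = -2*c (V(c) = c - 3*c = -2*c)
f(A, O) = -20 (f(A, O) = -10*2 = -20)
d(B, Q) = 2/(-2 + Q - 2*B) (d(B, Q) = 2/(-2 + (Q - 2*B)) = 2/(-2 + Q - 2*B))
y(a, U) = U/(5*a) (y(a, U) = ((U + U)/(a + a))/5 = ((2*U)/((2*a)))/5 = ((2*U)*(1/(2*a)))/5 = (U/a)/5 = U/(5*a))
(d(5, -6) + 84)*y(f(-4, 4), -1) = (-2/(2 - 1*(-6) + 2*5) + 84)*((1/5)*(-1)/(-20)) = (-2/(2 + 6 + 10) + 84)*((1/5)*(-1)*(-1/20)) = (-2/18 + 84)*(1/100) = (-2*1/18 + 84)*(1/100) = (-1/9 + 84)*(1/100) = (755/9)*(1/100) = 151/180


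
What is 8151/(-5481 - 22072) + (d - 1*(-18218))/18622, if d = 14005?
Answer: 736052397/513091966 ≈ 1.4345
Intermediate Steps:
8151/(-5481 - 22072) + (d - 1*(-18218))/18622 = 8151/(-5481 - 22072) + (14005 - 1*(-18218))/18622 = 8151/(-27553) + (14005 + 18218)*(1/18622) = 8151*(-1/27553) + 32223*(1/18622) = -8151/27553 + 32223/18622 = 736052397/513091966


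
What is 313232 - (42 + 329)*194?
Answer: 241258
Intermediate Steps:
313232 - (42 + 329)*194 = 313232 - 371*194 = 313232 - 1*71974 = 313232 - 71974 = 241258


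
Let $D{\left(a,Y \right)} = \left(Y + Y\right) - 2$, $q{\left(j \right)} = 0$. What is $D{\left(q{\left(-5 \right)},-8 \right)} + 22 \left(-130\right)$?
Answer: $-2878$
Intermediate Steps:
$D{\left(a,Y \right)} = -2 + 2 Y$ ($D{\left(a,Y \right)} = 2 Y - 2 = -2 + 2 Y$)
$D{\left(q{\left(-5 \right)},-8 \right)} + 22 \left(-130\right) = \left(-2 + 2 \left(-8\right)\right) + 22 \left(-130\right) = \left(-2 - 16\right) - 2860 = -18 - 2860 = -2878$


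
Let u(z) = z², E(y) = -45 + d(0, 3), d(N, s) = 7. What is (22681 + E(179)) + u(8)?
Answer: 22707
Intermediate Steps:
E(y) = -38 (E(y) = -45 + 7 = -38)
(22681 + E(179)) + u(8) = (22681 - 38) + 8² = 22643 + 64 = 22707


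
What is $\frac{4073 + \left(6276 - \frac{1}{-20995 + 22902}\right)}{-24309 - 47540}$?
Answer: $- \frac{19735542}{137016043} \approx -0.14404$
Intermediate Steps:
$\frac{4073 + \left(6276 - \frac{1}{-20995 + 22902}\right)}{-24309 - 47540} = \frac{4073 + \left(6276 - \frac{1}{1907}\right)}{-71849} = \left(4073 + \left(6276 - \frac{1}{1907}\right)\right) \left(- \frac{1}{71849}\right) = \left(4073 + \frac{11968331}{1907}\right) \left(- \frac{1}{71849}\right) = \frac{19735542}{1907} \left(- \frac{1}{71849}\right) = - \frac{19735542}{137016043}$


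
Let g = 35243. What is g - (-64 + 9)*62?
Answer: 38653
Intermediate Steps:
g - (-64 + 9)*62 = 35243 - (-64 + 9)*62 = 35243 - (-55)*62 = 35243 - 1*(-3410) = 35243 + 3410 = 38653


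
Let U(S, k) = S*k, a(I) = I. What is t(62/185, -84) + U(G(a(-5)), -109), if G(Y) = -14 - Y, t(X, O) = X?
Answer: 181547/185 ≈ 981.33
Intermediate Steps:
t(62/185, -84) + U(G(a(-5)), -109) = 62/185 + (-14 - 1*(-5))*(-109) = 62*(1/185) + (-14 + 5)*(-109) = 62/185 - 9*(-109) = 62/185 + 981 = 181547/185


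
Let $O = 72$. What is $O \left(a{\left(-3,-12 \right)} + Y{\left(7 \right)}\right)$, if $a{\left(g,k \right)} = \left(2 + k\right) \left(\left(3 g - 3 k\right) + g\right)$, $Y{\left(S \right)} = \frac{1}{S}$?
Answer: $- \frac{120888}{7} \approx -17270.0$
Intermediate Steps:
$a{\left(g,k \right)} = \left(2 + k\right) \left(- 3 k + 4 g\right)$ ($a{\left(g,k \right)} = \left(2 + k\right) \left(\left(- 3 k + 3 g\right) + g\right) = \left(2 + k\right) \left(- 3 k + 4 g\right)$)
$O \left(a{\left(-3,-12 \right)} + Y{\left(7 \right)}\right) = 72 \left(\left(\left(-6\right) \left(-12\right) - 3 \left(-12\right)^{2} + 8 \left(-3\right) + 4 \left(-3\right) \left(-12\right)\right) + \frac{1}{7}\right) = 72 \left(\left(72 - 432 - 24 + 144\right) + \frac{1}{7}\right) = 72 \left(-240 + \frac{1}{7}\right) = 72 \left(- \frac{1679}{7}\right) = - \frac{120888}{7}$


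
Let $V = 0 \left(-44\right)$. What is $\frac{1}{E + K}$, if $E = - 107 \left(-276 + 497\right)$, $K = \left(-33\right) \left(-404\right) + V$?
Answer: $- \frac{1}{10315} \approx -9.6946 \cdot 10^{-5}$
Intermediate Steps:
$V = 0$
$K = 13332$ ($K = \left(-33\right) \left(-404\right) + 0 = 13332 + 0 = 13332$)
$E = -23647$ ($E = \left(-107\right) 221 = -23647$)
$\frac{1}{E + K} = \frac{1}{-23647 + 13332} = \frac{1}{-10315} = - \frac{1}{10315}$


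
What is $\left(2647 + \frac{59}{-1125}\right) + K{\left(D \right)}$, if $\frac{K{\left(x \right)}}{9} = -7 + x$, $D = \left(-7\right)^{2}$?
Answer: $\frac{3403066}{1125} \approx 3024.9$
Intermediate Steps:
$D = 49$
$K{\left(x \right)} = -63 + 9 x$ ($K{\left(x \right)} = 9 \left(-7 + x\right) = -63 + 9 x$)
$\left(2647 + \frac{59}{-1125}\right) + K{\left(D \right)} = \left(2647 + \frac{59}{-1125}\right) + \left(-63 + 9 \cdot 49\right) = \left(2647 + 59 \left(- \frac{1}{1125}\right)\right) + \left(-63 + 441\right) = \left(2647 - \frac{59}{1125}\right) + 378 = \frac{2977816}{1125} + 378 = \frac{3403066}{1125}$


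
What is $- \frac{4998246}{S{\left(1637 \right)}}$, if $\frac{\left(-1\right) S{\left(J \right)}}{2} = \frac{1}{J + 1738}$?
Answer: $8434540125$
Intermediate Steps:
$S{\left(J \right)} = - \frac{2}{1738 + J}$ ($S{\left(J \right)} = - \frac{2}{J + 1738} = - \frac{2}{1738 + J}$)
$- \frac{4998246}{S{\left(1637 \right)}} = - \frac{4998246}{\left(-2\right) \frac{1}{1738 + 1637}} = - \frac{4998246}{\left(-2\right) \frac{1}{3375}} = - \frac{4998246}{- \frac{2}{3375}} = \left(-4998246\right) \left(- \frac{3375}{2}\right) = 8434540125$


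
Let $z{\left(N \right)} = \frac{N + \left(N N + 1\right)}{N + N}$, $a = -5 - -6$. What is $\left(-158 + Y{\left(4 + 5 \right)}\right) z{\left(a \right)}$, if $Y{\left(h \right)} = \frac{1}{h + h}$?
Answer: $- \frac{2843}{12} \approx -236.92$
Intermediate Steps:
$Y{\left(h \right)} = \frac{1}{2 h}$
$a = 1$ ($a = -5 + 6 = 1$)
$z{\left(N \right)} = \frac{1 + N + N^{2}}{2 N}$ ($z{\left(N \right)} = \frac{N + \left(N^{2} + 1\right)}{2 N} = \left(N + \left(1 + N^{2}\right)\right) \frac{1}{2 N} = \left(1 + N + N^{2}\right) \frac{1}{2 N} = \frac{1 + N + N^{2}}{2 N}$)
$\left(-158 + Y{\left(4 + 5 \right)}\right) z{\left(a \right)} = \left(-158 + \frac{1}{2 \left(4 + 5\right)}\right) \frac{1 + 1 \left(1 + 1\right)}{2 \cdot 1} = \left(-158 + \frac{1}{2 \cdot 9}\right) \frac{1}{2} \cdot 1 \left(1 + 1 \cdot 2\right) = \left(-158 + \frac{1}{2} \cdot \frac{1}{9}\right) \frac{1}{2} \cdot 1 \left(1 + 2\right) = \left(-158 + \frac{1}{18}\right) \frac{1}{2} \cdot 1 \cdot 3 = \left(- \frac{2843}{18}\right) \frac{3}{2} = - \frac{2843}{12}$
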